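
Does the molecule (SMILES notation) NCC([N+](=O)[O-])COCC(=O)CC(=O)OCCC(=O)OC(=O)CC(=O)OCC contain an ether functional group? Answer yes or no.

Working along the chain:
  H2NCH2: –NH2 on an sp³ carbon with no adjacent C=O → amine.
  CH(NO2): –NO2 on an sp³ carbon → nitro (the N=O is not a carbonyl).
  CH2OCH2: C–O–C with sp³ carbons on both sides and no adjacent C=O → ether.
  CO: –C(=O)– with carbon on both sides → ketone.
  CH2COOCH2: –C(=O)–O–C with C on the carbonyl side → ester.
  CH2CO-O-COCH2: two acyl groups sharing one oxygen, –C(=O)–O–C(=O)– → anhydride.
  COOCH2CH3: –C(=O)OCH2CH3: carbonyl C bonded to C and to –OEt → ester.
The CH2OCH2 segment supplies the ether: C–O–C with sp³ carbons on both sides and no adjacent C=O → ether.

yes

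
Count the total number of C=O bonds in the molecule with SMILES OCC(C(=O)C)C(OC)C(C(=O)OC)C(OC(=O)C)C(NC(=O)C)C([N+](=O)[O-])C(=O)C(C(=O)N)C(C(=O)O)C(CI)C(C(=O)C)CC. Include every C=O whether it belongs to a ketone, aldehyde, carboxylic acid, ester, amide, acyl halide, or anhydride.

CH(COCH3): ketone, 1 C=O (running total 1).
CH(COOCH3): ester, 1 C=O (running total 2).
CH(OCOCH3): ester, 1 C=O (running total 3).
CH(NHCOCH3): amide, 1 C=O (running total 4).
CO: ketone, 1 C=O (running total 5).
CH(CONH2): amide, 1 C=O (running total 6).
CH(COOH): carboxylic acid, 1 C=O (running total 7).
CH(COCH3): ketone, 1 C=O (running total 8).

8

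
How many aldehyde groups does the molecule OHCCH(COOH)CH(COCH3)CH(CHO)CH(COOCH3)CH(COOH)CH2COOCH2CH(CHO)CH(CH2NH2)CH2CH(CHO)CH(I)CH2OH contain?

4

terminal –CHO: carbonyl C bonded to H and C → aldehyde.
pendant –COOH: carbonyl C bonded to C and –OH → carboxylic acid.
pendant –COCH3: carbonyl C bonded to two carbons → ketone.
pendant –CHO: carbonyl C bonded to C and H → aldehyde.
pendant –COOCH3: carbonyl C bonded to C and –OCH3 → ester.
pendant –COOH: carbonyl C bonded to C and –OH → carboxylic acid.
–C(=O)–O–C with C on the carbonyl side → ester.
pendant –CHO: carbonyl C bonded to C and H → aldehyde.
pendant –CH2NH2: N on sp³ C, no adjacent C=O → amine.
pendant –CHO: carbonyl C bonded to C and H → aldehyde.
halogen on an sp³ carbon → alkyl halide.
–OH on an sp³ carbon → alcohol.
Aldehyde appears at: OHC, CH(CHO), CH(CHO), CH(CHO) → 4.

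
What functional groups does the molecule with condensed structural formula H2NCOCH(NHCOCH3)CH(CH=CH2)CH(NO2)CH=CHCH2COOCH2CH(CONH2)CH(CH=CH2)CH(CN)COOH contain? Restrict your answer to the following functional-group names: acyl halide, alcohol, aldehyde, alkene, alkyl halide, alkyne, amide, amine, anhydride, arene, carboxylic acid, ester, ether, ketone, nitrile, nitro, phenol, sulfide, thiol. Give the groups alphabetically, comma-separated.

alkene, amide, carboxylic acid, ester, nitrile, nitro

–C(=O)NH2: carbonyl C bonded to C and to N → amide (the N is not a separate amine).
pendant –NHC(=O)CH3: N bonded to a carbonyl → amide (not amine).
pendant –CH=CH2: C=C double bond → alkene.
–NO2 on an sp³ carbon → nitro (the N=O is not a carbonyl).
C=C double bond → alkene.
–C(=O)–O–C with C on the carbonyl side → ester.
pendant –CONH2: carbonyl C bonded to C and N → amide.
pendant –CH=CH2: C=C double bond → alkene.
pendant –C≡N: nitrile.
–COOH: carbonyl C bonded to –OH and C → carboxylic acid (the –OH is not a separate alcohol).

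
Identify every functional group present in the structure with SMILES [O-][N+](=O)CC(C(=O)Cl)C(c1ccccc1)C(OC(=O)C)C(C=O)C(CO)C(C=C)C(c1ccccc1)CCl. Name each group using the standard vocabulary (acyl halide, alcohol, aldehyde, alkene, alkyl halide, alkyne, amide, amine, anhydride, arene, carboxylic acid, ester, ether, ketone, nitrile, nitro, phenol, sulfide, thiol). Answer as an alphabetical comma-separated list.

acyl halide, alcohol, aldehyde, alkene, alkyl halide, arene, ester, nitro

Working along the chain:
  O2NCH2: –NO2 on carbon → nitro group.
  CH(COCl): pendant –C(=O)X: carbonyl C bonded to C and halogen → acyl halide.
  CH(C6H5): pendant –C6H5: benzene ring → arene.
  CH(OCOCH3): pendant –OC(=O)CH3: an acyloxy group → ester.
  CH(CHO): pendant –CHO: carbonyl C bonded to C and H → aldehyde.
  CH(CH2OH): pendant –CH2OH on an sp³ backbone C → alcohol.
  CH(CH=CH2): pendant –CH=CH2: C=C double bond → alkene.
  CH(C6H5): pendant –C6H5: benzene ring → arene.
  CH2Cl: halogen on an sp³ carbon → alkyl halide.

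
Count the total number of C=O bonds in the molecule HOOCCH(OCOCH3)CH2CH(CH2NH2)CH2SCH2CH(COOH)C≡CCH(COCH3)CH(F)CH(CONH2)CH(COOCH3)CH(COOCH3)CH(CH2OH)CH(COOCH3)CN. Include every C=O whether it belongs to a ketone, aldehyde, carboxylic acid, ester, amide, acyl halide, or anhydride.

HOOC: carboxylic acid, 1 C=O (running total 1).
CH(OCOCH3): ester, 1 C=O (running total 2).
CH(COOH): carboxylic acid, 1 C=O (running total 3).
CH(COCH3): ketone, 1 C=O (running total 4).
CH(CONH2): amide, 1 C=O (running total 5).
CH(COOCH3): ester, 1 C=O (running total 6).
CH(COOCH3): ester, 1 C=O (running total 7).
CH(COOCH3): ester, 1 C=O (running total 8).

8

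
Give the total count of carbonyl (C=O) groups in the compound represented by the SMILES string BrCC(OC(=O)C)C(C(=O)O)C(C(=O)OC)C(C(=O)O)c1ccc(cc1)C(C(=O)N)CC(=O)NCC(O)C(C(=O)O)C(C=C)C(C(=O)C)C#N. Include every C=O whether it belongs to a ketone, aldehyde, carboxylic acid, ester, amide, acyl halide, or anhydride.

CH(OCOCH3): ester, 1 C=O (running total 1).
CH(COOH): carboxylic acid, 1 C=O (running total 2).
CH(COOCH3): ester, 1 C=O (running total 3).
CH(COOH): carboxylic acid, 1 C=O (running total 4).
CH(CONH2): amide, 1 C=O (running total 5).
CH2CONHCH2: amide, 1 C=O (running total 6).
CH(COOH): carboxylic acid, 1 C=O (running total 7).
CH(COCH3): ketone, 1 C=O (running total 8).

8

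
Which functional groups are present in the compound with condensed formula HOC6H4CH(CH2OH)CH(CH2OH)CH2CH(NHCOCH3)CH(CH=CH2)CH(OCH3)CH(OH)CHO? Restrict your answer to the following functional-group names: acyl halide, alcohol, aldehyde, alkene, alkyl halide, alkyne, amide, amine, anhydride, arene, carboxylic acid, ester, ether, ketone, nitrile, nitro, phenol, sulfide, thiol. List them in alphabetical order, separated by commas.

alcohol, aldehyde, alkene, amide, arene, ether, phenol

–OH attached directly to an aromatic ring → phenol (not alcohol); the ring itself is an arene.
pendant –CH2OH on an sp³ backbone C → alcohol.
pendant –CH2OH on an sp³ backbone C → alcohol.
pendant –NHC(=O)CH3: N bonded to a carbonyl → amide (not amine).
pendant –CH=CH2: C=C double bond → alkene.
pendant –OCH3: C–O–C with sp³ C, no adjacent C=O → ether.
–OH on an sp³ carbon → alcohol (secondary).
terminal –CHO: carbonyl C bonded to H and C → aldehyde.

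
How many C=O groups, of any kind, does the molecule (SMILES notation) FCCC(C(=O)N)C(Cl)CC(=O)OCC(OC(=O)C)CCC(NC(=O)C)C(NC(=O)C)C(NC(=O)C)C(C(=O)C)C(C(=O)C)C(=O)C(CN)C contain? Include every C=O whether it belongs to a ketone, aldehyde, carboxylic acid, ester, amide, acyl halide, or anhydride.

CH(CONH2): amide, 1 C=O (running total 1).
CH2COOCH2: ester, 1 C=O (running total 2).
CH(OCOCH3): ester, 1 C=O (running total 3).
CH(NHCOCH3): amide, 1 C=O (running total 4).
CH(NHCOCH3): amide, 1 C=O (running total 5).
CH(NHCOCH3): amide, 1 C=O (running total 6).
CH(COCH3): ketone, 1 C=O (running total 7).
CH(COCH3): ketone, 1 C=O (running total 8).
CO: ketone, 1 C=O (running total 9).

9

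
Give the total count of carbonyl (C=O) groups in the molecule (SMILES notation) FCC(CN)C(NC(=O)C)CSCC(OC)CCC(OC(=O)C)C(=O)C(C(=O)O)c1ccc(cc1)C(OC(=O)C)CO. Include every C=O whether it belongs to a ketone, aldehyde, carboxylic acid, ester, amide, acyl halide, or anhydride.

CH(NHCOCH3): amide, 1 C=O (running total 1).
CH(OCOCH3): ester, 1 C=O (running total 2).
CO: ketone, 1 C=O (running total 3).
CH(COOH): carboxylic acid, 1 C=O (running total 4).
CH(OCOCH3): ester, 1 C=O (running total 5).

5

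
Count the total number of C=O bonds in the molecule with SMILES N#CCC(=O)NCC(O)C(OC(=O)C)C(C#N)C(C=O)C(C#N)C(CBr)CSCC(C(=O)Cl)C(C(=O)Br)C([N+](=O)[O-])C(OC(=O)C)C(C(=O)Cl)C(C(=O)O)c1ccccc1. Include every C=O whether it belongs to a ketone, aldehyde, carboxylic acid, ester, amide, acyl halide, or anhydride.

8

CH2CONHCH2: amide, 1 C=O (running total 1).
CH(OCOCH3): ester, 1 C=O (running total 2).
CH(CHO): aldehyde, 1 C=O (running total 3).
CH(COCl): acyl halide, 1 C=O (running total 4).
CH(COBr): acyl halide, 1 C=O (running total 5).
CH(OCOCH3): ester, 1 C=O (running total 6).
CH(COCl): acyl halide, 1 C=O (running total 7).
CH(COOH): carboxylic acid, 1 C=O (running total 8).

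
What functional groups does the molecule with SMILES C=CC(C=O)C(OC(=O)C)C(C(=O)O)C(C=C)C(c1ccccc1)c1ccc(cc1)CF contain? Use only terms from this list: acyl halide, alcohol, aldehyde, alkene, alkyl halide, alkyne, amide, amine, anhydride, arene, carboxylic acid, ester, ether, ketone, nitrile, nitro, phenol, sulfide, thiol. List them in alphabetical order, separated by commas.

C=C double bond → alkene.
pendant –CHO: carbonyl C bonded to C and H → aldehyde.
pendant –OC(=O)CH3: an acyloxy group → ester.
pendant –COOH: carbonyl C bonded to C and –OH → carboxylic acid.
pendant –CH=CH2: C=C double bond → alkene.
pendant –C6H5: benzene ring → arene.
para-disubstituted benzene ring → arene.
halogen on an sp³ carbon → alkyl halide.

aldehyde, alkene, alkyl halide, arene, carboxylic acid, ester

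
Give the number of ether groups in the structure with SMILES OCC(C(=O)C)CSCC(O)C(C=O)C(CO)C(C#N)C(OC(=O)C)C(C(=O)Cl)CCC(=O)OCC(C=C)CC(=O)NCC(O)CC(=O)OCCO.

0

Reading the structure from left to right:
  HOCH2: HO– on an sp³ carbon → alcohol.
  CH(COCH3): pendant –COCH3: carbonyl C bonded to two carbons → ketone.
  CH2SCH2: C–S–C linkage → sulfide (thioether).
  CH(OH): –OH on an sp³ carbon → alcohol (secondary).
  CH(CHO): pendant –CHO: carbonyl C bonded to C and H → aldehyde.
  CH(CH2OH): pendant –CH2OH on an sp³ backbone C → alcohol.
  CH(CN): pendant –C≡N: nitrile.
  CH(OCOCH3): pendant –OC(=O)CH3: an acyloxy group → ester.
  CH(COCl): pendant –C(=O)X: carbonyl C bonded to C and halogen → acyl halide.
  CH2COOCH2: –C(=O)–O–C with C on the carbonyl side → ester.
  CH(CH=CH2): pendant –CH=CH2: C=C double bond → alkene.
  CH2CONHCH2: –C(=O)–N– linkage → amide (the N is not an amine).
  CH(OH): –OH on an sp³ carbon → alcohol (secondary).
  CH2COOCH2: –C(=O)–O–C with C on the carbonyl side → ester.
  CH2OH: –OH on an sp³ carbon → alcohol.
No segment is a ether: HOCH2 is alcohol, not ether; CH2SCH2 is sulfide, not ether; CH(OH) is alcohol, not ether. → 0.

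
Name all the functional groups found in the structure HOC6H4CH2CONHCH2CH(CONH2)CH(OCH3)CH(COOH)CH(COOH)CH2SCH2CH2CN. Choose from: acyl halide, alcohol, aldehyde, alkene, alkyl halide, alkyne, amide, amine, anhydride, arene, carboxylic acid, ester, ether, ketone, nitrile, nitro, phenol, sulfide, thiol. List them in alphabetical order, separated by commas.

Working along the chain:
  HOC6H4: –OH attached directly to an aromatic ring → phenol (not alcohol); the ring itself is an arene.
  CH2CONHCH2: –C(=O)–N– linkage → amide (the N is not an amine).
  CH(CONH2): pendant –CONH2: carbonyl C bonded to C and N → amide.
  CH(OCH3): pendant –OCH3: C–O–C with sp³ C, no adjacent C=O → ether.
  CH(COOH): pendant –COOH: carbonyl C bonded to C and –OH → carboxylic acid.
  CH(COOH): pendant –COOH: carbonyl C bonded to C and –OH → carboxylic acid.
  CH2SCH2: C–S–C linkage → sulfide (thioether).
  CN: –C≡N: carbon triple-bonded to nitrogen → nitrile.

amide, arene, carboxylic acid, ether, nitrile, phenol, sulfide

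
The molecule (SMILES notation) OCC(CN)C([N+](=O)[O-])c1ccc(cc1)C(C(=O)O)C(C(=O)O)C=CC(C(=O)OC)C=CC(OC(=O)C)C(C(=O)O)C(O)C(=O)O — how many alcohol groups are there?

Taking each segment in turn:
  HOCH2: HO– on an sp³ carbon → alcohol.
  CH(CH2NH2): pendant –CH2NH2: N on sp³ C, no adjacent C=O → amine.
  CH(NO2): –NO2 on an sp³ carbon → nitro (the N=O is not a carbonyl).
  C6H4: para-disubstituted benzene ring → arene.
  CH(COOH): pendant –COOH: carbonyl C bonded to C and –OH → carboxylic acid.
  CH(COOH): pendant –COOH: carbonyl C bonded to C and –OH → carboxylic acid.
  CH=CH: C=C double bond → alkene.
  CH(COOCH3): pendant –COOCH3: carbonyl C bonded to C and –OCH3 → ester.
  CH=CH: C=C double bond → alkene.
  CH(OCOCH3): pendant –OC(=O)CH3: an acyloxy group → ester.
  CH(COOH): pendant –COOH: carbonyl C bonded to C and –OH → carboxylic acid.
  CH(OH): –OH on an sp³ carbon → alcohol (secondary).
  COOH: –COOH: carbonyl C bonded to –OH and C → carboxylic acid (the –OH is not a separate alcohol).
Alcohol appears at: HOCH2, CH(OH) → 2.

2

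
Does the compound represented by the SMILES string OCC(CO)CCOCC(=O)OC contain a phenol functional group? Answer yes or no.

Working along the chain:
  HOCH2: HO– on an sp³ carbon → alcohol.
  CH(CH2OH): pendant –CH2OH on an sp³ backbone C → alcohol.
  CH2OCH2: C–O–C with sp³ carbons on both sides and no adjacent C=O → ether.
  COOCH3: –C(=O)OCH3: carbonyl C bonded to C and to –OCH3 → ester (not ketone + ether).
In each of HOCH2 and CH(CH2OH), the –OH is on an sp³ carbon, not on an aromatic ring, so it is an alcohol.
The groups actually present are: alcohol, ester, ether.

no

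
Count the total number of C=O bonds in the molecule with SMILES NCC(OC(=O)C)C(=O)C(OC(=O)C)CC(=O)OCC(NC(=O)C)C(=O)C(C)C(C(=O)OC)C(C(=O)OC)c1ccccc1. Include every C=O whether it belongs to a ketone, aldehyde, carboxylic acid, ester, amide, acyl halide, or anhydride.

CH(OCOCH3): ester, 1 C=O (running total 1).
CO: ketone, 1 C=O (running total 2).
CH(OCOCH3): ester, 1 C=O (running total 3).
CH2COOCH2: ester, 1 C=O (running total 4).
CH(NHCOCH3): amide, 1 C=O (running total 5).
CO: ketone, 1 C=O (running total 6).
CH(COOCH3): ester, 1 C=O (running total 7).
CH(COOCH3): ester, 1 C=O (running total 8).

8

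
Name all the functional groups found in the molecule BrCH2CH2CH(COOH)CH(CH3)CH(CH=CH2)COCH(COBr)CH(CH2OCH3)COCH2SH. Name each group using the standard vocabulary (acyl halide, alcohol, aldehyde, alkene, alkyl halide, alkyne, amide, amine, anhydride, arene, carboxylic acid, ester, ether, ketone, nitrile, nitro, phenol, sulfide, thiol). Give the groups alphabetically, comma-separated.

acyl halide, alkene, alkyl halide, carboxylic acid, ether, ketone, thiol

Working along the chain:
  BrCH2: halogen on an sp³ carbon → alkyl halide.
  CH(COOH): pendant –COOH: carbonyl C bonded to C and –OH → carboxylic acid.
  CH(CH=CH2): pendant –CH=CH2: C=C double bond → alkene.
  CO: –C(=O)– with carbon on both sides → ketone.
  CH(COBr): pendant –C(=O)X: carbonyl C bonded to C and halogen → acyl halide.
  CH(CH2OCH3): pendant –CH2OCH3: C–O–C linkage → ether.
  CO: –C(=O)– with carbon on both sides → ketone.
  CH2SH: –SH on an sp³ carbon → thiol.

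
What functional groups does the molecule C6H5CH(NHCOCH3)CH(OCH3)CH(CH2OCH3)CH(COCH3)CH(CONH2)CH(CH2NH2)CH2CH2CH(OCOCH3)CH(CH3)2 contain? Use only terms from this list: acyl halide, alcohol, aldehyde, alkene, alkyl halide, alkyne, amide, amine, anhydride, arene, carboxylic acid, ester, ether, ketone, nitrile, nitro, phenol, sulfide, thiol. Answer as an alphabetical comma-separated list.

amide, amine, arene, ester, ether, ketone

Reading the structure from left to right:
  C6H5: C6H5– phenyl ring → arene.
  CH(NHCOCH3): pendant –NHC(=O)CH3: N bonded to a carbonyl → amide (not amine).
  CH(OCH3): pendant –OCH3: C–O–C with sp³ C, no adjacent C=O → ether.
  CH(CH2OCH3): pendant –CH2OCH3: C–O–C linkage → ether.
  CH(COCH3): pendant –COCH3: carbonyl C bonded to two carbons → ketone.
  CH(CONH2): pendant –CONH2: carbonyl C bonded to C and N → amide.
  CH(CH2NH2): pendant –CH2NH2: N on sp³ C, no adjacent C=O → amine.
  CH(OCOCH3): pendant –OC(=O)CH3: an acyloxy group → ester.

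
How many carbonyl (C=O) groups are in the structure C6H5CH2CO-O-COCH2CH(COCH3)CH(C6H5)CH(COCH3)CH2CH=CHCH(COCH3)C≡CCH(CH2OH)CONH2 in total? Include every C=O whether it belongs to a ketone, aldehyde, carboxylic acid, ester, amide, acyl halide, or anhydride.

CH2CO-O-COCH2: anhydride, 2 C=O (running total 2).
CH(COCH3): ketone, 1 C=O (running total 3).
CH(COCH3): ketone, 1 C=O (running total 4).
CH(COCH3): ketone, 1 C=O (running total 5).
CONH2: amide, 1 C=O (running total 6).

6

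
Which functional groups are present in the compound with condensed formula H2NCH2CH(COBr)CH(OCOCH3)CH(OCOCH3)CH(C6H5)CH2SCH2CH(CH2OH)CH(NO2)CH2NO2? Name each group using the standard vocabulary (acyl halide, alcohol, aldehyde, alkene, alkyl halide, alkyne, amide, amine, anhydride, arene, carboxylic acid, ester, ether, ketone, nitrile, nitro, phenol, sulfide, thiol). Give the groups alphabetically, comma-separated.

acyl halide, alcohol, amine, arene, ester, nitro, sulfide

–NH2 on an sp³ carbon with no adjacent C=O → amine.
pendant –C(=O)X: carbonyl C bonded to C and halogen → acyl halide.
pendant –OC(=O)CH3: an acyloxy group → ester.
pendant –OC(=O)CH3: an acyloxy group → ester.
pendant –C6H5: benzene ring → arene.
C–S–C linkage → sulfide (thioether).
pendant –CH2OH on an sp³ backbone C → alcohol.
–NO2 on an sp³ carbon → nitro (the N=O is not a carbonyl).
–NO2 on carbon → nitro group.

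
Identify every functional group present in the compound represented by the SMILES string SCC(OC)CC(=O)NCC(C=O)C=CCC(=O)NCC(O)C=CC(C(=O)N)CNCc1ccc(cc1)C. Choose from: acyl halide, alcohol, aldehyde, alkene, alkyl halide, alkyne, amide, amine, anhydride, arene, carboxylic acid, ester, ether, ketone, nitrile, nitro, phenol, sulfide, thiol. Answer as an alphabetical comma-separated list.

Reading the structure from left to right:
  HSCH2: –SH on an sp³ carbon → thiol.
  CH(OCH3): pendant –OCH3: C–O–C with sp³ C, no adjacent C=O → ether.
  CH2CONHCH2: –C(=O)–N– linkage → amide (the N is not an amine).
  CH(CHO): pendant –CHO: carbonyl C bonded to C and H → aldehyde.
  CH=CH: C=C double bond → alkene.
  CH2CONHCH2: –C(=O)–N– linkage → amide (the N is not an amine).
  CH(OH): –OH on an sp³ carbon → alcohol (secondary).
  CH=CH: C=C double bond → alkene.
  CH(CONH2): pendant –CONH2: carbonyl C bonded to C and N → amide.
  CH2NHCH2: C–N–C with sp³ carbons and no adjacent C=O → amine (secondary).
  C6H4: para-disubstituted benzene ring → arene.

alcohol, aldehyde, alkene, amide, amine, arene, ether, thiol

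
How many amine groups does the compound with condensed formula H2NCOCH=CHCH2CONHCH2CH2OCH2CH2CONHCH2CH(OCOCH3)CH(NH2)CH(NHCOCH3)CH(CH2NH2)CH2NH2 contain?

3

Reading the structure from left to right:
  H2NCO: –C(=O)NH2: carbonyl C bonded to C and to N → amide (the N is not a separate amine).
  CH=CH: C=C double bond → alkene.
  CH2CONHCH2: –C(=O)–N– linkage → amide (the N is not an amine).
  CH2OCH2: C–O–C with sp³ carbons on both sides and no adjacent C=O → ether.
  CH2CONHCH2: –C(=O)–N– linkage → amide (the N is not an amine).
  CH(OCOCH3): pendant –OC(=O)CH3: an acyloxy group → ester.
  CH(NH2): –NH2 on an sp³ carbon with no adjacent C=O → amine.
  CH(NHCOCH3): pendant –NHC(=O)CH3: N bonded to a carbonyl → amide (not amine).
  CH(CH2NH2): pendant –CH2NH2: N on sp³ C, no adjacent C=O → amine.
  CH2NH2: –NH2 on an sp³ carbon with no adjacent C=O → amine.
Amine appears at: CH(NH2), CH(CH2NH2), CH2NH2 → 3.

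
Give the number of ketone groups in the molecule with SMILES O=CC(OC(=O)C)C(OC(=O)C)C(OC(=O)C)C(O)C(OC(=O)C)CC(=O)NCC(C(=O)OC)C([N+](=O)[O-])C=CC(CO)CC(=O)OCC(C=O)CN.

Reading the structure from left to right:
  OHC: terminal –CHO: carbonyl C bonded to H and C → aldehyde.
  CH(OCOCH3): pendant –OC(=O)CH3: an acyloxy group → ester.
  CH(OCOCH3): pendant –OC(=O)CH3: an acyloxy group → ester.
  CH(OCOCH3): pendant –OC(=O)CH3: an acyloxy group → ester.
  CH(OH): –OH on an sp³ carbon → alcohol (secondary).
  CH(OCOCH3): pendant –OC(=O)CH3: an acyloxy group → ester.
  CH2CONHCH2: –C(=O)–N– linkage → amide (the N is not an amine).
  CH(COOCH3): pendant –COOCH3: carbonyl C bonded to C and –OCH3 → ester.
  CH(NO2): –NO2 on an sp³ carbon → nitro (the N=O is not a carbonyl).
  CH=CH: C=C double bond → alkene.
  CH(CH2OH): pendant –CH2OH on an sp³ backbone C → alcohol.
  CH2COOCH2: –C(=O)–O–C with C on the carbonyl side → ester.
  CH(CHO): pendant –CHO: carbonyl C bonded to C and H → aldehyde.
  CH2NH2: –NH2 on an sp³ carbon with no adjacent C=O → amine.
No segment is a ketone: OHC is aldehyde, not ketone; CH(OCOCH3) is ester, not ketone; CH(OCOCH3) is ester, not ketone. → 0.

0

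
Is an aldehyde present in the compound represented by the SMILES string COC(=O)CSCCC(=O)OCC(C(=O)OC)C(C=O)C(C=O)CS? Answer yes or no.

Working along the chain:
  CH3OOC: CH3O–C(=O)–: carbonyl C bonded to C and to –OCH3 → ester (not ketone + ether).
  CH2SCH2: C–S–C linkage → sulfide (thioether).
  CH2COOCH2: –C(=O)–O–C with C on the carbonyl side → ester.
  CH(COOCH3): pendant –COOCH3: carbonyl C bonded to C and –OCH3 → ester.
  CH(CHO): pendant –CHO: carbonyl C bonded to C and H → aldehyde.
  CH(CHO): pendant –CHO: carbonyl C bonded to C and H → aldehyde.
  CH2SH: –SH on an sp³ carbon → thiol.
The CH(CHO) segment supplies the aldehyde: pendant –CHO: carbonyl C bonded to C and H → aldehyde.

yes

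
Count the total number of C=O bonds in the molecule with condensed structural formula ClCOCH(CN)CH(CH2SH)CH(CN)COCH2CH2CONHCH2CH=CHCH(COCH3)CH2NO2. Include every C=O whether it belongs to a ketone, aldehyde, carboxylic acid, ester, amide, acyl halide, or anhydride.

ClCO: acyl halide, 1 C=O (running total 1).
CO: ketone, 1 C=O (running total 2).
CH2CONHCH2: amide, 1 C=O (running total 3).
CH(COCH3): ketone, 1 C=O (running total 4).

4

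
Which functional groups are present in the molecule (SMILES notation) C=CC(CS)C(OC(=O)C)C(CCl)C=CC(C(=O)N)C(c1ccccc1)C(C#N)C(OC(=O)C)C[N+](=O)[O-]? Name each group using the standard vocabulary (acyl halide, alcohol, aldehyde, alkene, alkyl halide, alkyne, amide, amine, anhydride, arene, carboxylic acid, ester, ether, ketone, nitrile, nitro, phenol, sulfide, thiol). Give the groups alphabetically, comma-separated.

alkene, alkyl halide, amide, arene, ester, nitrile, nitro, thiol

C=C double bond → alkene.
pendant –CH2SH → thiol.
pendant –OC(=O)CH3: an acyloxy group → ester.
pendant –CH2X: halogen on sp³ carbon → alkyl halide.
C=C double bond → alkene.
pendant –CONH2: carbonyl C bonded to C and N → amide.
pendant –C6H5: benzene ring → arene.
pendant –C≡N: nitrile.
pendant –OC(=O)CH3: an acyloxy group → ester.
–NO2 on carbon → nitro group.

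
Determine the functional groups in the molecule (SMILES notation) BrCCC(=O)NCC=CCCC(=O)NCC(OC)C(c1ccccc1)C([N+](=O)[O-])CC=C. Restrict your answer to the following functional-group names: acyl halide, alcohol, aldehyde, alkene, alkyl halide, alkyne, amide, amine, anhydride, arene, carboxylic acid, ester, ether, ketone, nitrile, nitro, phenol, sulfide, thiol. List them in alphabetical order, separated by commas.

alkene, alkyl halide, amide, arene, ether, nitro

Reading the structure from left to right:
  BrCH2: halogen on an sp³ carbon → alkyl halide.
  CH2CONHCH2: –C(=O)–N– linkage → amide (the N is not an amine).
  CH=CH: C=C double bond → alkene.
  CH2CONHCH2: –C(=O)–N– linkage → amide (the N is not an amine).
  CH(OCH3): pendant –OCH3: C–O–C with sp³ C, no adjacent C=O → ether.
  CH(C6H5): pendant –C6H5: benzene ring → arene.
  CH(NO2): –NO2 on an sp³ carbon → nitro (the N=O is not a carbonyl).
  CH=CH2: C=C double bond → alkene.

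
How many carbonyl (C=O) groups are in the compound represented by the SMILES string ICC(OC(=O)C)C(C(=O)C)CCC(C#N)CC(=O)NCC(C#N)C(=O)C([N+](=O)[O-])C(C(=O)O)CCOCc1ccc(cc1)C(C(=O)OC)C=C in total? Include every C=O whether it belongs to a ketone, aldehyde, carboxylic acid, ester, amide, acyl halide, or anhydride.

6

CH(OCOCH3): ester, 1 C=O (running total 1).
CH(COCH3): ketone, 1 C=O (running total 2).
CH2CONHCH2: amide, 1 C=O (running total 3).
CO: ketone, 1 C=O (running total 4).
CH(COOH): carboxylic acid, 1 C=O (running total 5).
CH(COOCH3): ester, 1 C=O (running total 6).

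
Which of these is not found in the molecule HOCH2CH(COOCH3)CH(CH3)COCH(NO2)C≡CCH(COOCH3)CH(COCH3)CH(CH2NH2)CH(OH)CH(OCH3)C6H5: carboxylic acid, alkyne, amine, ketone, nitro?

carboxylic acid

ketone: present (CO — –C(=O)– with carbon on both sides → ketone).
alkyne: present (C≡C — C≡C triple bond → alkyne).
nitro: present (CH(NO2) — –NO2 on an sp³ carbon → nitro (the N=O is not a carbonyl)).
amine: present (CH(CH2NH2) — pendant –CH2NH2: N on sp³ C, no adjacent C=O → amine).
carboxylic acid: absent. In CH(COOCH3), the acyl oxygen is bonded to carbon (–O–C), not to H, so this is an ester.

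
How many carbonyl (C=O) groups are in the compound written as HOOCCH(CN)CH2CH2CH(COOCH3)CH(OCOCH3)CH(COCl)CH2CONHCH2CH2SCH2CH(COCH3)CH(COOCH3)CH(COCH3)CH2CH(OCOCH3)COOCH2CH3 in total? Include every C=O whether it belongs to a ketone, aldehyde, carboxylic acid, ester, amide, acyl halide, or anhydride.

HOOC: carboxylic acid, 1 C=O (running total 1).
CH(COOCH3): ester, 1 C=O (running total 2).
CH(OCOCH3): ester, 1 C=O (running total 3).
CH(COCl): acyl halide, 1 C=O (running total 4).
CH2CONHCH2: amide, 1 C=O (running total 5).
CH(COCH3): ketone, 1 C=O (running total 6).
CH(COOCH3): ester, 1 C=O (running total 7).
CH(COCH3): ketone, 1 C=O (running total 8).
CH(OCOCH3): ester, 1 C=O (running total 9).
COOCH2CH3: ester, 1 C=O (running total 10).

10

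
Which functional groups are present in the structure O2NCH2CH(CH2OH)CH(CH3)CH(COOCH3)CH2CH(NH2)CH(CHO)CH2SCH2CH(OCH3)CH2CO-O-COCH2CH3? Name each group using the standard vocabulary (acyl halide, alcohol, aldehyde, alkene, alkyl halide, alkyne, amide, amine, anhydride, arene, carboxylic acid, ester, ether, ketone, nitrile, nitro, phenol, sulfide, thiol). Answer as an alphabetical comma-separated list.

alcohol, aldehyde, amine, anhydride, ester, ether, nitro, sulfide

–NO2 on carbon → nitro group.
pendant –CH2OH on an sp³ backbone C → alcohol.
pendant –COOCH3: carbonyl C bonded to C and –OCH3 → ester.
–NH2 on an sp³ carbon with no adjacent C=O → amine.
pendant –CHO: carbonyl C bonded to C and H → aldehyde.
C–S–C linkage → sulfide (thioether).
pendant –OCH3: C–O–C with sp³ C, no adjacent C=O → ether.
two acyl groups sharing one oxygen, –C(=O)–O–C(=O)– → anhydride.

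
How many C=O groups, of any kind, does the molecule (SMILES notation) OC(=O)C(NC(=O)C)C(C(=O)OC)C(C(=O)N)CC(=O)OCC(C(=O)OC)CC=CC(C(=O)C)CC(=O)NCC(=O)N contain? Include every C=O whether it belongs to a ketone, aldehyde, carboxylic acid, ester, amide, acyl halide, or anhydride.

HOOC: carboxylic acid, 1 C=O (running total 1).
CH(NHCOCH3): amide, 1 C=O (running total 2).
CH(COOCH3): ester, 1 C=O (running total 3).
CH(CONH2): amide, 1 C=O (running total 4).
CH2COOCH2: ester, 1 C=O (running total 5).
CH(COOCH3): ester, 1 C=O (running total 6).
CH(COCH3): ketone, 1 C=O (running total 7).
CH2CONHCH2: amide, 1 C=O (running total 8).
CONH2: amide, 1 C=O (running total 9).

9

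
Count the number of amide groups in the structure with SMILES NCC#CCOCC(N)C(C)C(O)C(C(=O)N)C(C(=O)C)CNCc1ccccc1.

Working along the chain:
  H2NCH2: –NH2 on an sp³ carbon with no adjacent C=O → amine.
  C≡C: C≡C triple bond → alkyne.
  CH2OCH2: C–O–C with sp³ carbons on both sides and no adjacent C=O → ether.
  CH(NH2): –NH2 on an sp³ carbon with no adjacent C=O → amine.
  CH(OH): –OH on an sp³ carbon → alcohol (secondary).
  CH(CONH2): pendant –CONH2: carbonyl C bonded to C and N → amide.
  CH(COCH3): pendant –COCH3: carbonyl C bonded to two carbons → ketone.
  CH2NHCH2: C–N–C with sp³ carbons and no adjacent C=O → amine (secondary).
  C6H5: –C6H5 phenyl ring → arene.
Amide appears at: CH(CONH2) → 1.

1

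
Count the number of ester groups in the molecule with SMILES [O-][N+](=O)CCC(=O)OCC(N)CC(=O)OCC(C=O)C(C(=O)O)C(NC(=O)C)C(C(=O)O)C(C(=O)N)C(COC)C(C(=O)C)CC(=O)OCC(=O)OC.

–NO2 on carbon → nitro group.
–C(=O)–O–C with C on the carbonyl side → ester.
–NH2 on an sp³ carbon with no adjacent C=O → amine.
–C(=O)–O–C with C on the carbonyl side → ester.
pendant –CHO: carbonyl C bonded to C and H → aldehyde.
pendant –COOH: carbonyl C bonded to C and –OH → carboxylic acid.
pendant –NHC(=O)CH3: N bonded to a carbonyl → amide (not amine).
pendant –COOH: carbonyl C bonded to C and –OH → carboxylic acid.
pendant –CONH2: carbonyl C bonded to C and N → amide.
pendant –CH2OCH3: C–O–C linkage → ether.
pendant –COCH3: carbonyl C bonded to two carbons → ketone.
–C(=O)–O–C with C on the carbonyl side → ester.
–C(=O)OCH3: carbonyl C bonded to C and to –OCH3 → ester (not ketone + ether).
Ester appears at: CH2COOCH2, CH2COOCH2, CH2COOCH2, COOCH3 → 4.

4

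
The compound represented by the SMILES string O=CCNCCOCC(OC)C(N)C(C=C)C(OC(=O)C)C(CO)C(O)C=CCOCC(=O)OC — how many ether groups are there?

3

terminal –CHO: carbonyl C bonded to H and C → aldehyde.
C–N–C with sp³ carbons and no adjacent C=O → amine (secondary).
C–O–C with sp³ carbons on both sides and no adjacent C=O → ether.
pendant –OCH3: C–O–C with sp³ C, no adjacent C=O → ether.
–NH2 on an sp³ carbon with no adjacent C=O → amine.
pendant –CH=CH2: C=C double bond → alkene.
pendant –OC(=O)CH3: an acyloxy group → ester.
pendant –CH2OH on an sp³ backbone C → alcohol.
–OH on an sp³ carbon → alcohol (secondary).
C=C double bond → alkene.
C–O–C with sp³ carbons on both sides and no adjacent C=O → ether.
–C(=O)OCH3: carbonyl C bonded to C and to –OCH3 → ester (not ketone + ether).
Ether appears at: CH2OCH2, CH(OCH3), CH2OCH2 → 3.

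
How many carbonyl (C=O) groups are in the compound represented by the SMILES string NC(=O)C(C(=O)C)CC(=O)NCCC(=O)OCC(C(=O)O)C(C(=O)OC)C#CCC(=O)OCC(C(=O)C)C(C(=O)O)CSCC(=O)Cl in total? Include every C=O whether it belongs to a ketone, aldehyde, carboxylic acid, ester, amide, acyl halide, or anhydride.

H2NCO: amide, 1 C=O (running total 1).
CH(COCH3): ketone, 1 C=O (running total 2).
CH2CONHCH2: amide, 1 C=O (running total 3).
CH2COOCH2: ester, 1 C=O (running total 4).
CH(COOH): carboxylic acid, 1 C=O (running total 5).
CH(COOCH3): ester, 1 C=O (running total 6).
CH2COOCH2: ester, 1 C=O (running total 7).
CH(COCH3): ketone, 1 C=O (running total 8).
CH(COOH): carboxylic acid, 1 C=O (running total 9).
COCl: acyl halide, 1 C=O (running total 10).

10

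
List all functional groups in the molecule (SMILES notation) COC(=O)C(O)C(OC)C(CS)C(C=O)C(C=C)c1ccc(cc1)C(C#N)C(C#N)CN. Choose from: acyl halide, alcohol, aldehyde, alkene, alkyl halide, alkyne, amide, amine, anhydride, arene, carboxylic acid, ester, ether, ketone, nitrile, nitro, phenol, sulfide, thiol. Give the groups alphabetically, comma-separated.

alcohol, aldehyde, alkene, amine, arene, ester, ether, nitrile, thiol

CH3O–C(=O)–: carbonyl C bonded to C and to –OCH3 → ester (not ketone + ether).
–OH on an sp³ carbon → alcohol (secondary).
pendant –OCH3: C–O–C with sp³ C, no adjacent C=O → ether.
pendant –CH2SH → thiol.
pendant –CHO: carbonyl C bonded to C and H → aldehyde.
pendant –CH=CH2: C=C double bond → alkene.
para-disubstituted benzene ring → arene.
pendant –C≡N: nitrile.
pendant –C≡N: nitrile.
–NH2 on an sp³ carbon with no adjacent C=O → amine.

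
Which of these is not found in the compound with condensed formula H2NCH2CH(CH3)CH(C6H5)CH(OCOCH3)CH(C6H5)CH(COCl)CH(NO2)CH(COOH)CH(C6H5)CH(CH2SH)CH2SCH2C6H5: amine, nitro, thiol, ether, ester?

amine: present (H2NCH2 — –NH2 on an sp³ carbon with no adjacent C=O → amine).
nitro: present (CH(NO2) — –NO2 on an sp³ carbon → nitro (the N=O is not a carbonyl)).
ester: present (CH(OCOCH3) — pendant –OC(=O)CH3: an acyloxy group → ester).
thiol: present (CH(CH2SH) — pendant –CH2SH → thiol).
ether: absent. In CH(OCOCH3), the C–O–C oxygen is adjacent to a C=O, so it belongs to an ester, not an ether.

ether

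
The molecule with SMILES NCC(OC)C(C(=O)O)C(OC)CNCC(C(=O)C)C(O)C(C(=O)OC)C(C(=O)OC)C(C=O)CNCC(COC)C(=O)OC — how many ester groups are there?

–NH2 on an sp³ carbon with no adjacent C=O → amine.
pendant –OCH3: C–O–C with sp³ C, no adjacent C=O → ether.
pendant –COOH: carbonyl C bonded to C and –OH → carboxylic acid.
pendant –OCH3: C–O–C with sp³ C, no adjacent C=O → ether.
C–N–C with sp³ carbons and no adjacent C=O → amine (secondary).
pendant –COCH3: carbonyl C bonded to two carbons → ketone.
–OH on an sp³ carbon → alcohol (secondary).
pendant –COOCH3: carbonyl C bonded to C and –OCH3 → ester.
pendant –COOCH3: carbonyl C bonded to C and –OCH3 → ester.
pendant –CHO: carbonyl C bonded to C and H → aldehyde.
C–N–C with sp³ carbons and no adjacent C=O → amine (secondary).
pendant –CH2OCH3: C–O–C linkage → ether.
–C(=O)OCH3: carbonyl C bonded to C and to –OCH3 → ester (not ketone + ether).
Ester appears at: CH(COOCH3), CH(COOCH3), COOCH3 → 3.

3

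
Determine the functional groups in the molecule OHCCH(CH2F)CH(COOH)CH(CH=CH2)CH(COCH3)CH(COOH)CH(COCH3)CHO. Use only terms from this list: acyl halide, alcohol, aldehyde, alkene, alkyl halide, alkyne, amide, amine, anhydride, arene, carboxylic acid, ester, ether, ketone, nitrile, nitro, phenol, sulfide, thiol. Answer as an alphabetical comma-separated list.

aldehyde, alkene, alkyl halide, carboxylic acid, ketone

Working along the chain:
  OHC: terminal –CHO: carbonyl C bonded to H and C → aldehyde.
  CH(CH2F): pendant –CH2X: halogen on sp³ carbon → alkyl halide.
  CH(COOH): pendant –COOH: carbonyl C bonded to C and –OH → carboxylic acid.
  CH(CH=CH2): pendant –CH=CH2: C=C double bond → alkene.
  CH(COCH3): pendant –COCH3: carbonyl C bonded to two carbons → ketone.
  CH(COOH): pendant –COOH: carbonyl C bonded to C and –OH → carboxylic acid.
  CH(COCH3): pendant –COCH3: carbonyl C bonded to two carbons → ketone.
  CHO: terminal –CHO: carbonyl C bonded to H and C → aldehyde.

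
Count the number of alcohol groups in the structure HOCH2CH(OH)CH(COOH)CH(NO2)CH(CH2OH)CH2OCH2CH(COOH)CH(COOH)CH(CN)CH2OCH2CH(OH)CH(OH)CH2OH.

6

HO– on an sp³ carbon → alcohol.
–OH on an sp³ carbon → alcohol (secondary).
pendant –COOH: carbonyl C bonded to C and –OH → carboxylic acid.
–NO2 on an sp³ carbon → nitro (the N=O is not a carbonyl).
pendant –CH2OH on an sp³ backbone C → alcohol.
C–O–C with sp³ carbons on both sides and no adjacent C=O → ether.
pendant –COOH: carbonyl C bonded to C and –OH → carboxylic acid.
pendant –COOH: carbonyl C bonded to C and –OH → carboxylic acid.
pendant –C≡N: nitrile.
C–O–C with sp³ carbons on both sides and no adjacent C=O → ether.
–OH on an sp³ carbon → alcohol (secondary).
–OH on an sp³ carbon → alcohol (secondary).
–OH on an sp³ carbon → alcohol.
Alcohol appears at: HOCH2, CH(OH), CH(CH2OH), CH(OH), CH(OH), CH2OH → 6.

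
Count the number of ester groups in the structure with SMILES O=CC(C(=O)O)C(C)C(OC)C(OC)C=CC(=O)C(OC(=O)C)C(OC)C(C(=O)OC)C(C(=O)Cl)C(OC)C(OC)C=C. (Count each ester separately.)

Working along the chain:
  OHC: terminal –CHO: carbonyl C bonded to H and C → aldehyde.
  CH(COOH): pendant –COOH: carbonyl C bonded to C and –OH → carboxylic acid.
  CH(OCH3): pendant –OCH3: C–O–C with sp³ C, no adjacent C=O → ether.
  CH(OCH3): pendant –OCH3: C–O–C with sp³ C, no adjacent C=O → ether.
  CH=CH: C=C double bond → alkene.
  CO: –C(=O)– with carbon on both sides → ketone.
  CH(OCOCH3): pendant –OC(=O)CH3: an acyloxy group → ester.
  CH(OCH3): pendant –OCH3: C–O–C with sp³ C, no adjacent C=O → ether.
  CH(COOCH3): pendant –COOCH3: carbonyl C bonded to C and –OCH3 → ester.
  CH(COCl): pendant –C(=O)X: carbonyl C bonded to C and halogen → acyl halide.
  CH(OCH3): pendant –OCH3: C–O–C with sp³ C, no adjacent C=O → ether.
  CH(OCH3): pendant –OCH3: C–O–C with sp³ C, no adjacent C=O → ether.
  CH=CH2: C=C double bond → alkene.
Ester appears at: CH(OCOCH3), CH(COOCH3) → 2.

2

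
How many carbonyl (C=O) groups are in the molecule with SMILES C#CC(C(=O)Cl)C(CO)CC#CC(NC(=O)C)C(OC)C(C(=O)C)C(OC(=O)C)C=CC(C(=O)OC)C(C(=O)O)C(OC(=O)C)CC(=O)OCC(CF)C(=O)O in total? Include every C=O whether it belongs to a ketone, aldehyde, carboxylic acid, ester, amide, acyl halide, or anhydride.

CH(COCl): acyl halide, 1 C=O (running total 1).
CH(NHCOCH3): amide, 1 C=O (running total 2).
CH(COCH3): ketone, 1 C=O (running total 3).
CH(OCOCH3): ester, 1 C=O (running total 4).
CH(COOCH3): ester, 1 C=O (running total 5).
CH(COOH): carboxylic acid, 1 C=O (running total 6).
CH(OCOCH3): ester, 1 C=O (running total 7).
CH2COOCH2: ester, 1 C=O (running total 8).
COOH: carboxylic acid, 1 C=O (running total 9).

9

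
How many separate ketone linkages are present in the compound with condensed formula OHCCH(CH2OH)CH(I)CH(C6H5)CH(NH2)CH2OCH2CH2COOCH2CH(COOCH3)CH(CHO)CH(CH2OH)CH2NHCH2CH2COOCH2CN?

0

Working along the chain:
  OHC: terminal –CHO: carbonyl C bonded to H and C → aldehyde.
  CH(CH2OH): pendant –CH2OH on an sp³ backbone C → alcohol.
  CH(I): halogen on an sp³ carbon → alkyl halide.
  CH(C6H5): pendant –C6H5: benzene ring → arene.
  CH(NH2): –NH2 on an sp³ carbon with no adjacent C=O → amine.
  CH2OCH2: C–O–C with sp³ carbons on both sides and no adjacent C=O → ether.
  CH2COOCH2: –C(=O)–O–C with C on the carbonyl side → ester.
  CH(COOCH3): pendant –COOCH3: carbonyl C bonded to C and –OCH3 → ester.
  CH(CHO): pendant –CHO: carbonyl C bonded to C and H → aldehyde.
  CH(CH2OH): pendant –CH2OH on an sp³ backbone C → alcohol.
  CH2NHCH2: C–N–C with sp³ carbons and no adjacent C=O → amine (secondary).
  CH2COOCH2: –C(=O)–O–C with C on the carbonyl side → ester.
  CN: –C≡N: carbon triple-bonded to nitrogen → nitrile.
No segment is a ketone: OHC is aldehyde, not ketone; CH2COOCH2 is ester, not ketone; CH(COOCH3) is ester, not ketone. → 0.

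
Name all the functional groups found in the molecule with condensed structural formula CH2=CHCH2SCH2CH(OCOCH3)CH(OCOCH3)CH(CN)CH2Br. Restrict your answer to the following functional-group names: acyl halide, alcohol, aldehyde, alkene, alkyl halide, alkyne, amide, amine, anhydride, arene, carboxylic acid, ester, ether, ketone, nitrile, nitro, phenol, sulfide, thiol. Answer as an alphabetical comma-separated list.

alkene, alkyl halide, ester, nitrile, sulfide

C=C double bond → alkene.
C–S–C linkage → sulfide (thioether).
pendant –OC(=O)CH3: an acyloxy group → ester.
pendant –OC(=O)CH3: an acyloxy group → ester.
pendant –C≡N: nitrile.
halogen on an sp³ carbon → alkyl halide.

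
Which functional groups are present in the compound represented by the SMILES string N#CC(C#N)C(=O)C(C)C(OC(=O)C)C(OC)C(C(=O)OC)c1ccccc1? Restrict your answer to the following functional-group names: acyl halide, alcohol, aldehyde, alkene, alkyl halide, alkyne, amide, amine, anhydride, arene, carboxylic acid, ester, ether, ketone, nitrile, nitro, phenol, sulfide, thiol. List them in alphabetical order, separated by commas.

Reading the structure from left to right:
  N≡C: N≡C–: carbon triple-bonded to nitrogen → nitrile.
  CH(CN): pendant –C≡N: nitrile.
  CO: –C(=O)– with carbon on both sides → ketone.
  CH(OCOCH3): pendant –OC(=O)CH3: an acyloxy group → ester.
  CH(OCH3): pendant –OCH3: C–O–C with sp³ C, no adjacent C=O → ether.
  CH(COOCH3): pendant –COOCH3: carbonyl C bonded to C and –OCH3 → ester.
  C6H5: –C6H5 phenyl ring → arene.

arene, ester, ether, ketone, nitrile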